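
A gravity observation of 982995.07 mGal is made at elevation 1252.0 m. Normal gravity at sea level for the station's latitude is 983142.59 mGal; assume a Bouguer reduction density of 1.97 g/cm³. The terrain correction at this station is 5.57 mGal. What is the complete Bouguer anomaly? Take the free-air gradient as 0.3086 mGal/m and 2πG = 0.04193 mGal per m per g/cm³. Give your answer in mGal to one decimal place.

141.0

Free-air correction = 0.3086 × 1252.0 = 386.37 mGal
Free-air anomaly = 982995.07 − 983142.59 + (386.37) = 238.85 mGal
Bouguer slab correction = 0.04193 × 1.97 × 1252.0 = 103.42 mGal
Simple Bouguer anomaly = 238.85 − (103.42) = 135.43 mGal
Complete Bouguer anomaly = 135.43 + 5.57 = 141.00 mGal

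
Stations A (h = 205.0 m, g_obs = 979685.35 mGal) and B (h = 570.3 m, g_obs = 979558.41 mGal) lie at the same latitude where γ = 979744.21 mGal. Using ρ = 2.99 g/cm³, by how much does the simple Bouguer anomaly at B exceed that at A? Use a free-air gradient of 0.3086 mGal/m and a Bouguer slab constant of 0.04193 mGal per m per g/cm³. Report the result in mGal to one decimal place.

Δg_SB(A) = 979685.35 − 979744.21 + 0.3086×205.0 − 0.04193×2.99×205.0 = -21.30 mGal
Δg_SB(B) = 979558.41 − 979744.21 + 0.3086×570.3 − 0.04193×2.99×570.3 = -81.30 mGal
Difference = -81.30 − (-21.30) = -60.00 mGal

-60.0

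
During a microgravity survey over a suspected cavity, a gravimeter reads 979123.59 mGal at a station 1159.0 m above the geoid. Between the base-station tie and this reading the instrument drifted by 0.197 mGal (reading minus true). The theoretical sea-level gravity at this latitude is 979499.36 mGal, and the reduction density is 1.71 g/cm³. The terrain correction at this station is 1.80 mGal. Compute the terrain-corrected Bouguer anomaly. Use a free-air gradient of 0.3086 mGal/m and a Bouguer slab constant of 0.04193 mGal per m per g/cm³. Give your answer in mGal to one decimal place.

-99.6

Drift-corrected reading = 979123.59 − (0.197) = 979123.393 mGal
Free-air correction = 0.3086 × 1159.0 = 357.67 mGal
Free-air anomaly = 979123.393 − 979499.36 + (357.67) = -18.297 mGal
Bouguer slab correction = 0.04193 × 1.71 × 1159.0 = 83.10 mGal
Simple Bouguer anomaly = -18.297 − (83.10) = -101.397 mGal
Complete Bouguer anomaly = -101.397 + 1.80 = -99.597 mGal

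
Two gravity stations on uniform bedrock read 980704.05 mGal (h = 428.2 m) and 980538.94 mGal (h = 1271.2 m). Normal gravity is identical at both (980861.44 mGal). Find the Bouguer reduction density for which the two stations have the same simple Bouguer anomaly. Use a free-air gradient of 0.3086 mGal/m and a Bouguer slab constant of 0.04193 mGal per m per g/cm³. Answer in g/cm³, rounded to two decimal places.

2.69

Δg_obs = 980538.94 − 980704.05 = -165.11 mGal over Δh = 1271.2 − 428.2 = 843.0 m
Equal Bouguer anomalies ⇒ Δg_obs + (0.3086 − 0.04193ρ)·Δh = 0
0.3086 − 0.04193ρ = −Δg_obs/Δh = 0.19586
ρ = (0.3086 − 0.19586) / 0.04193 = 2.69 g/cm³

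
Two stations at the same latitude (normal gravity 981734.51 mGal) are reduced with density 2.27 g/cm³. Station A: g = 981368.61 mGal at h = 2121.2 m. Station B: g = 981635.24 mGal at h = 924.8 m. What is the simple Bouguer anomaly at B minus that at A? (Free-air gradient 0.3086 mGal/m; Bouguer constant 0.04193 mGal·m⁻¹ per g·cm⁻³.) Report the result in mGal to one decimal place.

Δg_SB(A) = 981368.61 − 981734.51 + 0.3086×2121.2 − 0.04193×2.27×2121.2 = 86.80 mGal
Δg_SB(B) = 981635.24 − 981734.51 + 0.3086×924.8 − 0.04193×2.27×924.8 = 98.10 mGal
Difference = 98.10 − (86.80) = 11.30 mGal

11.3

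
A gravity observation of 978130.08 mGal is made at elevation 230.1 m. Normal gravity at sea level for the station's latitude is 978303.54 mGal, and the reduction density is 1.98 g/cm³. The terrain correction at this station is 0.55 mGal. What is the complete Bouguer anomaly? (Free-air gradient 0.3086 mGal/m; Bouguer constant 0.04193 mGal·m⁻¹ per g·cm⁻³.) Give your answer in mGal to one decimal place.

Free-air correction = 0.3086 × 230.1 = 71.01 mGal
Free-air anomaly = 978130.08 − 978303.54 + (71.01) = -102.45 mGal
Bouguer slab correction = 0.04193 × 1.98 × 230.1 = 19.10 mGal
Simple Bouguer anomaly = -102.45 − (19.10) = -121.55 mGal
Complete Bouguer anomaly = -121.55 + 0.55 = -121.00 mGal

-121.0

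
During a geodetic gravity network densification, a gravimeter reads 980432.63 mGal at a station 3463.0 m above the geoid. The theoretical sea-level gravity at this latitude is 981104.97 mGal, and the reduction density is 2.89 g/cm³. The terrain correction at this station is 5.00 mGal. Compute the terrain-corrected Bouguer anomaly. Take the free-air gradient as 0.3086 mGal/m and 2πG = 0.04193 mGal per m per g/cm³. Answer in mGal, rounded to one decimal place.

-18.3

Free-air correction = 0.3086 × 3463.0 = 1068.68 mGal
Free-air anomaly = 980432.63 − 981104.97 + (1068.68) = 396.34 mGal
Bouguer slab correction = 0.04193 × 2.89 × 3463.0 = 419.64 mGal
Simple Bouguer anomaly = 396.34 − (419.64) = -23.30 mGal
Complete Bouguer anomaly = -23.30 + 5.00 = -18.30 mGal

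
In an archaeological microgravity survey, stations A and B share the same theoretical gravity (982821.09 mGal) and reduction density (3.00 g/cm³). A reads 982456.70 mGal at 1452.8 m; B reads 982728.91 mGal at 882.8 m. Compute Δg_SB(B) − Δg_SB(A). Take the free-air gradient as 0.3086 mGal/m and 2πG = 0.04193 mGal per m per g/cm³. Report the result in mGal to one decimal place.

168.0

Δg_SB(A) = 982456.70 − 982821.09 + 0.3086×1452.8 − 0.04193×3.00×1452.8 = -98.80 mGal
Δg_SB(B) = 982728.91 − 982821.09 + 0.3086×882.8 − 0.04193×3.00×882.8 = 69.20 mGal
Difference = 69.20 − (-98.80) = 168.00 mGal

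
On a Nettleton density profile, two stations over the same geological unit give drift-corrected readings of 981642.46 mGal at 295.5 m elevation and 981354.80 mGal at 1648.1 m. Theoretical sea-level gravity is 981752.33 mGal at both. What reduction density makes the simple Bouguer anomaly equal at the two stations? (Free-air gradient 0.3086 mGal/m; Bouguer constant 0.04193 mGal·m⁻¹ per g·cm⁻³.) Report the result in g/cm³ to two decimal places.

2.29

Δg_obs = 981354.80 − 981642.46 = -287.66 mGal over Δh = 1648.1 − 295.5 = 1352.6 m
Equal Bouguer anomalies ⇒ Δg_obs + (0.3086 − 0.04193ρ)·Δh = 0
0.3086 − 0.04193ρ = −Δg_obs/Δh = 0.21267
ρ = (0.3086 − 0.21267) / 0.04193 = 2.29 g/cm³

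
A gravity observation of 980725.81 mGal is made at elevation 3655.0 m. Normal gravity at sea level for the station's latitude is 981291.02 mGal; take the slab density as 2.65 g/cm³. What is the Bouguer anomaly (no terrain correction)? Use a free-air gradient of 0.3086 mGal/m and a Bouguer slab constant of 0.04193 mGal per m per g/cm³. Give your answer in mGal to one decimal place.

Free-air correction = 0.3086 × 3655.0 = 1127.93 mGal
Free-air anomaly = 980725.81 − 981291.02 + (1127.93) = 562.72 mGal
Bouguer slab correction = 0.04193 × 2.65 × 3655.0 = 406.12 mGal
Simple Bouguer anomaly = 562.72 − (406.12) = 156.60 mGal

156.6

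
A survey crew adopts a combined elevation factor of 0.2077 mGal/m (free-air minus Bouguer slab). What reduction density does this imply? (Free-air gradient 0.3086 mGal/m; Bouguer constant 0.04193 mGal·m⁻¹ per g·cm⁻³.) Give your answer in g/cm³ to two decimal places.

0.2077 = 0.3086 − 0.04193 × ρ
ρ = (0.3086 − 0.2077) / 0.04193 = 2.41 g/cm³

2.41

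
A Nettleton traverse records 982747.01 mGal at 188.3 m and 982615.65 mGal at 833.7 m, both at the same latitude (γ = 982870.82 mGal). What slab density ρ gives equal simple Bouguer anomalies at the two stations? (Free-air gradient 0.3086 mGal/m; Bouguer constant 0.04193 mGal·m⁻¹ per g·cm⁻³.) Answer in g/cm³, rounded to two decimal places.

2.51

Δg_obs = 982615.65 − 982747.01 = -131.36 mGal over Δh = 833.7 − 188.3 = 645.4 m
Equal Bouguer anomalies ⇒ Δg_obs + (0.3086 − 0.04193ρ)·Δh = 0
0.3086 − 0.04193ρ = −Δg_obs/Δh = 0.20353
ρ = (0.3086 − 0.20353) / 0.04193 = 2.51 g/cm³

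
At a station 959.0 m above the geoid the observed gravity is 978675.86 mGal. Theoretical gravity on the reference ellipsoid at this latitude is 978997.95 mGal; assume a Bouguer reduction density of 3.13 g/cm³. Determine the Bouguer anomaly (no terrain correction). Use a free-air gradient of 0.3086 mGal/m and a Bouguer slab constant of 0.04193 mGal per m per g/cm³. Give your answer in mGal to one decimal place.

-152.0

Free-air correction = 0.3086 × 959.0 = 295.95 mGal
Free-air anomaly = 978675.86 − 978997.95 + (295.95) = -26.14 mGal
Bouguer slab correction = 0.04193 × 3.13 × 959.0 = 125.86 mGal
Simple Bouguer anomaly = -26.14 − (125.86) = -152.00 mGal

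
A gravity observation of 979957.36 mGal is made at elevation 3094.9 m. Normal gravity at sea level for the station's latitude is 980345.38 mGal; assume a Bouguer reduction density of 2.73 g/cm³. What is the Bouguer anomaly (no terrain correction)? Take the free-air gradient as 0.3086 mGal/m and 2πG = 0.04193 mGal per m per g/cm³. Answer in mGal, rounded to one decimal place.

212.8

Free-air correction = 0.3086 × 3094.9 = 955.09 mGal
Free-air anomaly = 979957.36 − 980345.38 + (955.09) = 567.07 mGal
Bouguer slab correction = 0.04193 × 2.73 × 3094.9 = 354.27 mGal
Simple Bouguer anomaly = 567.07 − (354.27) = 212.80 mGal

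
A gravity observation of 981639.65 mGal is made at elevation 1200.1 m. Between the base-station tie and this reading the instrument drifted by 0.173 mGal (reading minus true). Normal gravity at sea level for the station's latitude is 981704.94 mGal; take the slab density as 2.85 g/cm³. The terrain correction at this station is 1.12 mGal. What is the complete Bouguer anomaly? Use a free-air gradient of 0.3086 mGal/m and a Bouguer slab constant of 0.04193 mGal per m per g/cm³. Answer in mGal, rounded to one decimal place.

162.6

Drift-corrected reading = 981639.65 − (0.173) = 981639.477 mGal
Free-air correction = 0.3086 × 1200.1 = 370.35 mGal
Free-air anomaly = 981639.477 − 981704.94 + (370.35) = 304.887 mGal
Bouguer slab correction = 0.04193 × 2.85 × 1200.1 = 143.41 mGal
Simple Bouguer anomaly = 304.887 − (143.41) = 161.477 mGal
Complete Bouguer anomaly = 161.477 + 1.12 = 162.597 mGal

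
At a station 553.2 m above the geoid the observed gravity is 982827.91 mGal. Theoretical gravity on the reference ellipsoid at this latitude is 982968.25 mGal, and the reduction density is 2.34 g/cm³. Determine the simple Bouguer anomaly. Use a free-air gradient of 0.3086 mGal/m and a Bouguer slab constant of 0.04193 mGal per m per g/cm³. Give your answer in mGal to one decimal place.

-23.9

Free-air correction = 0.3086 × 553.2 = 170.72 mGal
Free-air anomaly = 982827.91 − 982968.25 + (170.72) = 30.38 mGal
Bouguer slab correction = 0.04193 × 2.34 × 553.2 = 54.28 mGal
Simple Bouguer anomaly = 30.38 − (54.28) = -23.90 mGal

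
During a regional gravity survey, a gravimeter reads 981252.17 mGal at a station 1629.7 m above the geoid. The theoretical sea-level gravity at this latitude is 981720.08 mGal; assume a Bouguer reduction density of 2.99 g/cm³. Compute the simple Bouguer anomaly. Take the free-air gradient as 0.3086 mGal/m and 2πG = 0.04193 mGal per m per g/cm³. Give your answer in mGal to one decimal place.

-169.3

Free-air correction = 0.3086 × 1629.7 = 502.93 mGal
Free-air anomaly = 981252.17 − 981720.08 + (502.93) = 35.02 mGal
Bouguer slab correction = 0.04193 × 2.99 × 1629.7 = 204.32 mGal
Simple Bouguer anomaly = 35.02 − (204.32) = -169.30 mGal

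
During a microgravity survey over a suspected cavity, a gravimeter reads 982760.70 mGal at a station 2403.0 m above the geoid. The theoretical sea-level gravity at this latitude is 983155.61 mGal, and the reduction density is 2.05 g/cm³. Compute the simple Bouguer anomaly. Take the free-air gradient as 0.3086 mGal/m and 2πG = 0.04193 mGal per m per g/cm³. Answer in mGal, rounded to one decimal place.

140.1

Free-air correction = 0.3086 × 2403.0 = 741.57 mGal
Free-air anomaly = 982760.70 − 983155.61 + (741.57) = 346.66 mGal
Bouguer slab correction = 0.04193 × 2.05 × 2403.0 = 206.55 mGal
Simple Bouguer anomaly = 346.66 − (206.55) = 140.11 mGal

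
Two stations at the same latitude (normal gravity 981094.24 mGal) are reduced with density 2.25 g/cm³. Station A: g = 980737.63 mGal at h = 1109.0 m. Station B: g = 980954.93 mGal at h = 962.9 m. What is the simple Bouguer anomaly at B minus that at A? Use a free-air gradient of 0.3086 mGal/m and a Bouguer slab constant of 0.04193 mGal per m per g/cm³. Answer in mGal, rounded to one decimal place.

186.0

Δg_SB(A) = 980737.63 − 981094.24 + 0.3086×1109.0 − 0.04193×2.25×1109.0 = -119.00 mGal
Δg_SB(B) = 980954.93 − 981094.24 + 0.3086×962.9 − 0.04193×2.25×962.9 = 67.00 mGal
Difference = 67.00 − (-119.00) = 186.00 mGal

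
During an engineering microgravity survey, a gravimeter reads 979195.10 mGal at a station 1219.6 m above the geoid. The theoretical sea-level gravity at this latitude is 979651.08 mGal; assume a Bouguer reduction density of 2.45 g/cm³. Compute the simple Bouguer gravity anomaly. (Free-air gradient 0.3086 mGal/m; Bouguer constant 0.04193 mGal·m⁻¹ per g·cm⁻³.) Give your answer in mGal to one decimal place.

Free-air correction = 0.3086 × 1219.6 = 376.37 mGal
Free-air anomaly = 979195.10 − 979651.08 + (376.37) = -79.61 mGal
Bouguer slab correction = 0.04193 × 2.45 × 1219.6 = 125.29 mGal
Simple Bouguer anomaly = -79.61 − (125.29) = -204.90 mGal

-204.9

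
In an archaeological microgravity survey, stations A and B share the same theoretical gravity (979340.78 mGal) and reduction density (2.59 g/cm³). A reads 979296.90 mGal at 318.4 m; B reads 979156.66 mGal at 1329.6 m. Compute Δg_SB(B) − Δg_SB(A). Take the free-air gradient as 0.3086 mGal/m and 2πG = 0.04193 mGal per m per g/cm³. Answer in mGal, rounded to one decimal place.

Δg_SB(A) = 979296.90 − 979340.78 + 0.3086×318.4 − 0.04193×2.59×318.4 = 19.80 mGal
Δg_SB(B) = 979156.66 − 979340.78 + 0.3086×1329.6 − 0.04193×2.59×1329.6 = 81.80 mGal
Difference = 81.80 − (19.80) = 62.00 mGal

62.0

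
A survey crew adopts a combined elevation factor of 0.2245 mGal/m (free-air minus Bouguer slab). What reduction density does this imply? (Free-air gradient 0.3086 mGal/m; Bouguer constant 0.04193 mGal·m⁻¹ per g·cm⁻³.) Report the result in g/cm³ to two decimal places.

2.01

0.2245 = 0.3086 − 0.04193 × ρ
ρ = (0.3086 − 0.2245) / 0.04193 = 2.01 g/cm³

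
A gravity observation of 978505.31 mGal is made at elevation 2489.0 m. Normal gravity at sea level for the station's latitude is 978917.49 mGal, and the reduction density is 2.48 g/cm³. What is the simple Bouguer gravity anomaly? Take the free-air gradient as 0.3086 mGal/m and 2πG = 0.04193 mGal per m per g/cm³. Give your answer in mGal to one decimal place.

Free-air correction = 0.3086 × 2489.0 = 768.11 mGal
Free-air anomaly = 978505.31 − 978917.49 + (768.11) = 355.93 mGal
Bouguer slab correction = 0.04193 × 2.48 × 2489.0 = 258.82 mGal
Simple Bouguer anomaly = 355.93 − (258.82) = 97.11 mGal

97.1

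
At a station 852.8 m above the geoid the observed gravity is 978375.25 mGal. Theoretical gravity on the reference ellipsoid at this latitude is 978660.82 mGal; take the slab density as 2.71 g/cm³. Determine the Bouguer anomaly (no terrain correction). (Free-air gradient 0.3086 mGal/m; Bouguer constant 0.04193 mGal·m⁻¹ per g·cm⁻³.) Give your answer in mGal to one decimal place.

Free-air correction = 0.3086 × 852.8 = 263.17 mGal
Free-air anomaly = 978375.25 − 978660.82 + (263.17) = -22.40 mGal
Bouguer slab correction = 0.04193 × 2.71 × 852.8 = 96.90 mGal
Simple Bouguer anomaly = -22.40 − (96.90) = -119.30 mGal

-119.3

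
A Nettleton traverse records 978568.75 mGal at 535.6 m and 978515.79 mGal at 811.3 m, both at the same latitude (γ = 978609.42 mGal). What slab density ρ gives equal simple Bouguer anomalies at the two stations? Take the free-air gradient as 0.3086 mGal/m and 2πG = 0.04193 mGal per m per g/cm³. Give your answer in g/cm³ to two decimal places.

2.78

Δg_obs = 978515.79 − 978568.75 = -52.96 mGal over Δh = 811.3 − 535.6 = 275.7 m
Equal Bouguer anomalies ⇒ Δg_obs + (0.3086 − 0.04193ρ)·Δh = 0
0.3086 − 0.04193ρ = −Δg_obs/Δh = 0.19209
ρ = (0.3086 − 0.19209) / 0.04193 = 2.78 g/cm³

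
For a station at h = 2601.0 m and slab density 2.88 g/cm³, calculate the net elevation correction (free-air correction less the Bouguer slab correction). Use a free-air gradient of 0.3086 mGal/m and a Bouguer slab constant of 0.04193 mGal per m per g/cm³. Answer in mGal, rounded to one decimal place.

488.6

Combined gradient = 0.3086 − 0.04193 × 2.88 = 0.1878416 mGal/m
Combined elevation correction = 0.1878416 × 2601.0 = 488.6 mGal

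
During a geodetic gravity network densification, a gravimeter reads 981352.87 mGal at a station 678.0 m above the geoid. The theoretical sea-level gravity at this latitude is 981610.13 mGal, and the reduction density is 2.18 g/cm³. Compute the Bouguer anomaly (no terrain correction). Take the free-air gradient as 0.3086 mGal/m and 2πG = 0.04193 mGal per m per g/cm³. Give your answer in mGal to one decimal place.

Free-air correction = 0.3086 × 678.0 = 209.23 mGal
Free-air anomaly = 981352.87 − 981610.13 + (209.23) = -48.03 mGal
Bouguer slab correction = 0.04193 × 2.18 × 678.0 = 61.97 mGal
Simple Bouguer anomaly = -48.03 − (61.97) = -110.00 mGal

-110.0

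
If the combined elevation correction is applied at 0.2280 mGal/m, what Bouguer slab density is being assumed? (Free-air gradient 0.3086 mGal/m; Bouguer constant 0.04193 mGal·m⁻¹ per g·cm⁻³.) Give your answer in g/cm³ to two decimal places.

0.2280 = 0.3086 − 0.04193 × ρ
ρ = (0.3086 − 0.2280) / 0.04193 = 1.92 g/cm³

1.92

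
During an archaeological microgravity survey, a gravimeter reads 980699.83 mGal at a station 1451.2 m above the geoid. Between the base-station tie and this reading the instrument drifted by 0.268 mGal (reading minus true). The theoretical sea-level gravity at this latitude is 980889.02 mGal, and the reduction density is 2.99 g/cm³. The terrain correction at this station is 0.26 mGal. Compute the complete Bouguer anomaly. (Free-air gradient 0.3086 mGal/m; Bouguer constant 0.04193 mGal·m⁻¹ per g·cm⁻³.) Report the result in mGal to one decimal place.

Drift-corrected reading = 980699.83 − (0.268) = 980699.562 mGal
Free-air correction = 0.3086 × 1451.2 = 447.84 mGal
Free-air anomaly = 980699.562 − 980889.02 + (447.84) = 258.382 mGal
Bouguer slab correction = 0.04193 × 2.99 × 1451.2 = 181.94 mGal
Simple Bouguer anomaly = 258.382 − (181.94) = 76.442 mGal
Complete Bouguer anomaly = 76.442 + 0.26 = 76.702 mGal

76.7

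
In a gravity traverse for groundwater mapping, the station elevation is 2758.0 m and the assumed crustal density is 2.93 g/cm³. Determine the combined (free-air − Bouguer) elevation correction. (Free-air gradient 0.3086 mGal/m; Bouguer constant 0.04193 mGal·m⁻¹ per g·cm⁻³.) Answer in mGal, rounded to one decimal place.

512.3

Combined gradient = 0.3086 − 0.04193 × 2.93 = 0.1857451 mGal/m
Combined elevation correction = 0.1857451 × 2758.0 = 512.3 mGal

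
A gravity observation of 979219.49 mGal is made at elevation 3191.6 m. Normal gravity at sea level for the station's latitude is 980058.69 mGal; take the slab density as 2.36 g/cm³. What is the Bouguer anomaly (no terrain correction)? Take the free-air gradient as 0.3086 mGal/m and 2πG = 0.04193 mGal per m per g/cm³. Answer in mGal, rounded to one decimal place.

Free-air correction = 0.3086 × 3191.6 = 984.93 mGal
Free-air anomaly = 979219.49 − 980058.69 + (984.93) = 145.73 mGal
Bouguer slab correction = 0.04193 × 2.36 × 3191.6 = 315.82 mGal
Simple Bouguer anomaly = 145.73 − (315.82) = -170.09 mGal

-170.1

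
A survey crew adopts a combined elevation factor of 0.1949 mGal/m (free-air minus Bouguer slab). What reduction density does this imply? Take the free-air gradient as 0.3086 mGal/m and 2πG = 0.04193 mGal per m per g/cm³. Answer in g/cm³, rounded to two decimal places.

0.1949 = 0.3086 − 0.04193 × ρ
ρ = (0.3086 − 0.1949) / 0.04193 = 2.71 g/cm³

2.71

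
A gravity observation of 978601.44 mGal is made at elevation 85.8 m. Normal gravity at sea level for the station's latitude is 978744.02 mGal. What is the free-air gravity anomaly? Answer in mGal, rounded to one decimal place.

Free-air correction = 0.3086 × 85.8 = 26.48 mGal
Free-air anomaly = 978601.44 − 978744.02 + (26.48) = -116.10 mGal

-116.1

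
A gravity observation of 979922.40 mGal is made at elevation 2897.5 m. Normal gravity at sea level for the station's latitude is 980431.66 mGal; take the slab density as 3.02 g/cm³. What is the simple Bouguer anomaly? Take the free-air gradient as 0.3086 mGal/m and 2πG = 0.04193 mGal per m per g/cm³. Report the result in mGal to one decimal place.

18.0

Free-air correction = 0.3086 × 2897.5 = 894.17 mGal
Free-air anomaly = 979922.40 − 980431.66 + (894.17) = 384.91 mGal
Bouguer slab correction = 0.04193 × 3.02 × 2897.5 = 366.91 mGal
Simple Bouguer anomaly = 384.91 − (366.91) = 18.00 mGal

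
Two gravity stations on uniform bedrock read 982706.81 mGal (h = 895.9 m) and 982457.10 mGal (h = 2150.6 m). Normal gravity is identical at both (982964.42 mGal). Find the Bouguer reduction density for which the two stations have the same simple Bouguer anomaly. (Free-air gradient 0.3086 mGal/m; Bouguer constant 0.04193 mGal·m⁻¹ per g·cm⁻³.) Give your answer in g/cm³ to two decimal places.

Δg_obs = 982457.10 − 982706.81 = -249.71 mGal over Δh = 2150.6 − 895.9 = 1254.7 m
Equal Bouguer anomalies ⇒ Δg_obs + (0.3086 − 0.04193ρ)·Δh = 0
0.3086 − 0.04193ρ = −Δg_obs/Δh = 0.19902
ρ = (0.3086 − 0.19902) / 0.04193 = 2.61 g/cm³

2.61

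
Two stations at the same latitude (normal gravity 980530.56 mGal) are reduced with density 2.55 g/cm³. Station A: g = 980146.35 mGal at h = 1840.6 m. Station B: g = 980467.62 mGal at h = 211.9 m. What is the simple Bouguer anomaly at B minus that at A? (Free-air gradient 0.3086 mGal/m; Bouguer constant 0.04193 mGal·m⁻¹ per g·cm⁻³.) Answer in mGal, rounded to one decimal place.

-7.2

Δg_SB(A) = 980146.35 − 980530.56 + 0.3086×1840.6 − 0.04193×2.55×1840.6 = -13.00 mGal
Δg_SB(B) = 980467.62 − 980530.56 + 0.3086×211.9 − 0.04193×2.55×211.9 = -20.20 mGal
Difference = -20.20 − (-13.00) = -7.20 mGal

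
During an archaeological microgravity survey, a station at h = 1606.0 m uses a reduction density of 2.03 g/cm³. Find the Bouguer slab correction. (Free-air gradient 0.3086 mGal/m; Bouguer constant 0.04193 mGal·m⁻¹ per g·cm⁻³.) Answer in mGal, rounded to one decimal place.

Bouguer slab correction = 0.04193 × 2.03 × 1606.0 = 136.7 mGal

136.7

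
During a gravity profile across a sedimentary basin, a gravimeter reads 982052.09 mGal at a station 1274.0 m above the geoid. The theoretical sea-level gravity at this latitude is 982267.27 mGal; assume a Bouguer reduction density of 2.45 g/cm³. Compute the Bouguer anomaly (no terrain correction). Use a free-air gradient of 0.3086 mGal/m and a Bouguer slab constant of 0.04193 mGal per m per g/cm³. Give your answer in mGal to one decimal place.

47.1

Free-air correction = 0.3086 × 1274.0 = 393.16 mGal
Free-air anomaly = 982052.09 − 982267.27 + (393.16) = 177.98 mGal
Bouguer slab correction = 0.04193 × 2.45 × 1274.0 = 130.88 mGal
Simple Bouguer anomaly = 177.98 − (130.88) = 47.10 mGal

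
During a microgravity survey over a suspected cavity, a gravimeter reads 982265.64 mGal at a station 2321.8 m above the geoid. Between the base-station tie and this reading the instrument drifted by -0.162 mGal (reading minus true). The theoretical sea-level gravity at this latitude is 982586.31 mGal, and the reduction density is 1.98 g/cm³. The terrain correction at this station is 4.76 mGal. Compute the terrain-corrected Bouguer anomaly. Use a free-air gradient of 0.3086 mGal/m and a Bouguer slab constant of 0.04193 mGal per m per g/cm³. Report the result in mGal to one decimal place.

Drift-corrected reading = 982265.64 − (-0.162) = 982265.802 mGal
Free-air correction = 0.3086 × 2321.8 = 716.51 mGal
Free-air anomaly = 982265.802 − 982586.31 + (716.51) = 396.002 mGal
Bouguer slab correction = 0.04193 × 1.98 × 2321.8 = 192.76 mGal
Simple Bouguer anomaly = 396.002 − (192.76) = 203.242 mGal
Complete Bouguer anomaly = 203.242 + 4.76 = 208.002 mGal

208.0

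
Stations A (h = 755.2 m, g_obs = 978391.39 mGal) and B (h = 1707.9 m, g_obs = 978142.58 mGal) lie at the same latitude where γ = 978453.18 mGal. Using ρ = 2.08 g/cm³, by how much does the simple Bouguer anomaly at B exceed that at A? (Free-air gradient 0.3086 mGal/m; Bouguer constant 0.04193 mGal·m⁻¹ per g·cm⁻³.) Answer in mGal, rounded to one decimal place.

-37.9

Δg_SB(A) = 978391.39 − 978453.18 + 0.3086×755.2 − 0.04193×2.08×755.2 = 105.40 mGal
Δg_SB(B) = 978142.58 − 978453.18 + 0.3086×1707.9 − 0.04193×2.08×1707.9 = 67.50 mGal
Difference = 67.50 − (105.40) = -37.90 mGal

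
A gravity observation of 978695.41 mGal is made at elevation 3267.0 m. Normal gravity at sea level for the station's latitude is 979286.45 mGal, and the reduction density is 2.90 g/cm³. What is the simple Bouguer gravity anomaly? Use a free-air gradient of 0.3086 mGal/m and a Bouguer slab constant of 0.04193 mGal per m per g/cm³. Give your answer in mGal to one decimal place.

Free-air correction = 0.3086 × 3267.0 = 1008.20 mGal
Free-air anomaly = 978695.41 − 979286.45 + (1008.20) = 417.16 mGal
Bouguer slab correction = 0.04193 × 2.90 × 3267.0 = 397.26 mGal
Simple Bouguer anomaly = 417.16 − (397.26) = 19.90 mGal

19.9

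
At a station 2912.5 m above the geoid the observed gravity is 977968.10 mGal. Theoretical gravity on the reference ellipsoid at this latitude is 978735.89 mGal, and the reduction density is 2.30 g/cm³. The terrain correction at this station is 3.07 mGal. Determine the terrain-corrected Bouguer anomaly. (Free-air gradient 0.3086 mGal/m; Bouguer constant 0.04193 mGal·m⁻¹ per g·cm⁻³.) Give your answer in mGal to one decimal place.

-146.8

Free-air correction = 0.3086 × 2912.5 = 898.80 mGal
Free-air anomaly = 977968.10 − 978735.89 + (898.80) = 131.01 mGal
Bouguer slab correction = 0.04193 × 2.30 × 2912.5 = 280.88 mGal
Simple Bouguer anomaly = 131.01 − (280.88) = -149.87 mGal
Complete Bouguer anomaly = -149.87 + 3.07 = -146.80 mGal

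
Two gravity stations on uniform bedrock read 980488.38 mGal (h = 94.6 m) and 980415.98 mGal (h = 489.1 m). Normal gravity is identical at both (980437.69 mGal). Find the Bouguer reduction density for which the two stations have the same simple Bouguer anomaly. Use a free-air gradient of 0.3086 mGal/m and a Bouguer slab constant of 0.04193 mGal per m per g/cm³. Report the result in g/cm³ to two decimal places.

2.98

Δg_obs = 980415.98 − 980488.38 = -72.40 mGal over Δh = 489.1 − 94.6 = 394.5 m
Equal Bouguer anomalies ⇒ Δg_obs + (0.3086 − 0.04193ρ)·Δh = 0
0.3086 − 0.04193ρ = −Δg_obs/Δh = 0.18352
ρ = (0.3086 − 0.18352) / 0.04193 = 2.98 g/cm³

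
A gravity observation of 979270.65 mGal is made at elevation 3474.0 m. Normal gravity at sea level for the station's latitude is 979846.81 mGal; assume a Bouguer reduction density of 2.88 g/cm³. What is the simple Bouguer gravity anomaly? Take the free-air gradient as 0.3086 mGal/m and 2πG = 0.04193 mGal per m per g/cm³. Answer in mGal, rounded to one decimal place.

76.4

Free-air correction = 0.3086 × 3474.0 = 1072.08 mGal
Free-air anomaly = 979270.65 − 979846.81 + (1072.08) = 495.92 mGal
Bouguer slab correction = 0.04193 × 2.88 × 3474.0 = 419.51 mGal
Simple Bouguer anomaly = 495.92 − (419.51) = 76.41 mGal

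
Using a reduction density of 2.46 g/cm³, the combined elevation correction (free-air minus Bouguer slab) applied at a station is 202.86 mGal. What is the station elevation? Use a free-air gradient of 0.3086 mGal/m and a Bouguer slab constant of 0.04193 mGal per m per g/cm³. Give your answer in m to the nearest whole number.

987

Combined gradient = 0.3086 − 0.04193 × 2.46 = 0.2054522 mGal/m
h = 202.86 / 0.2054522 = 987.38 m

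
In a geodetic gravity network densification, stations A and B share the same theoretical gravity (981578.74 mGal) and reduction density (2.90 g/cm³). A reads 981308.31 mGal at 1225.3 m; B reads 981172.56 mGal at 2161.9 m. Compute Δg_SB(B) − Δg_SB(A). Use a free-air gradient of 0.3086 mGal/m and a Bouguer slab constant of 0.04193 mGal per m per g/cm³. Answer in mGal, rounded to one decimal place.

39.4

Δg_SB(A) = 981308.31 − 981578.74 + 0.3086×1225.3 − 0.04193×2.90×1225.3 = -41.30 mGal
Δg_SB(B) = 981172.56 − 981578.74 + 0.3086×2161.9 − 0.04193×2.90×2161.9 = -1.90 mGal
Difference = -1.90 − (-41.30) = 39.40 mGal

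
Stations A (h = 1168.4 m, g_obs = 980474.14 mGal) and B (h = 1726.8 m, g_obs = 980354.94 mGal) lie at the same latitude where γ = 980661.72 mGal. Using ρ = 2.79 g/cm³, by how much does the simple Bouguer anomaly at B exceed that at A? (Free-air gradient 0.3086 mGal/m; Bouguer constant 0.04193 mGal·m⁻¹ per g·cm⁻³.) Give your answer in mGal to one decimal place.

-12.2

Δg_SB(A) = 980474.14 − 980661.72 + 0.3086×1168.4 − 0.04193×2.79×1168.4 = 36.30 mGal
Δg_SB(B) = 980354.94 − 980661.72 + 0.3086×1726.8 − 0.04193×2.79×1726.8 = 24.10 mGal
Difference = 24.10 − (36.30) = -12.20 mGal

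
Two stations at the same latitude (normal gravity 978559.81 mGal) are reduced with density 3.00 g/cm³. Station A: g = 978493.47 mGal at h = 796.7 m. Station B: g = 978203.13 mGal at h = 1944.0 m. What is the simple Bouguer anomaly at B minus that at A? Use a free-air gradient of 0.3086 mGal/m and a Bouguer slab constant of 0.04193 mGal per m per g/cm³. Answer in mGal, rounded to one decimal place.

-80.6

Δg_SB(A) = 978493.47 − 978559.81 + 0.3086×796.7 − 0.04193×3.00×796.7 = 79.30 mGal
Δg_SB(B) = 978203.13 − 978559.81 + 0.3086×1944.0 − 0.04193×3.00×1944.0 = -1.30 mGal
Difference = -1.30 − (79.30) = -80.60 mGal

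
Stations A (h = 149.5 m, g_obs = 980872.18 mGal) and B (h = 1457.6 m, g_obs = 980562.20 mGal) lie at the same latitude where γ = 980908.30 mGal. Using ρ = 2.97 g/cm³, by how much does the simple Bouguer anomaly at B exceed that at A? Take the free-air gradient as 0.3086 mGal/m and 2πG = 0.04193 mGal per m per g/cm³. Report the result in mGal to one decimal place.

Δg_SB(A) = 980872.18 − 980908.30 + 0.3086×149.5 − 0.04193×2.97×149.5 = -8.60 mGal
Δg_SB(B) = 980562.20 − 980908.30 + 0.3086×1457.6 − 0.04193×2.97×1457.6 = -77.80 mGal
Difference = -77.80 − (-8.60) = -69.20 mGal

-69.2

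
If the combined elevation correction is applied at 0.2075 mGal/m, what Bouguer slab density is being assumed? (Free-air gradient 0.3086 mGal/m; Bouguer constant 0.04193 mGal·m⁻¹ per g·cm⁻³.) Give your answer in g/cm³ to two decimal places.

0.2075 = 0.3086 − 0.04193 × ρ
ρ = (0.3086 − 0.2075) / 0.04193 = 2.41 g/cm³

2.41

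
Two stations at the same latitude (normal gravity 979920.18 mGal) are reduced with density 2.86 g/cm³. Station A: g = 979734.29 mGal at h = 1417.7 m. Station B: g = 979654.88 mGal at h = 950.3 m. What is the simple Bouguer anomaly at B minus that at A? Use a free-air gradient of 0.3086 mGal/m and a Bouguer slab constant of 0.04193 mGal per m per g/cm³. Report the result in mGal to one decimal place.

-167.6

Δg_SB(A) = 979734.29 − 979920.18 + 0.3086×1417.7 − 0.04193×2.86×1417.7 = 81.60 mGal
Δg_SB(B) = 979654.88 − 979920.18 + 0.3086×950.3 − 0.04193×2.86×950.3 = -86.00 mGal
Difference = -86.00 − (81.60) = -167.60 mGal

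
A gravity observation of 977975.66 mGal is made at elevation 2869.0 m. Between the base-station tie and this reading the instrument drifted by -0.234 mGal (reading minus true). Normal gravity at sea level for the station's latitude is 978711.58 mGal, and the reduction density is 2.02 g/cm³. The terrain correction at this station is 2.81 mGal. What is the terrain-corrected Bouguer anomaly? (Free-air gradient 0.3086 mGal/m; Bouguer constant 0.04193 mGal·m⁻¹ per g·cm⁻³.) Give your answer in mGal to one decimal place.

-90.5

Drift-corrected reading = 977975.66 − (-0.234) = 977975.894 mGal
Free-air correction = 0.3086 × 2869.0 = 885.37 mGal
Free-air anomaly = 977975.894 − 978711.58 + (885.37) = 149.684 mGal
Bouguer slab correction = 0.04193 × 2.02 × 2869.0 = 243.00 mGal
Simple Bouguer anomaly = 149.684 − (243.00) = -93.316 mGal
Complete Bouguer anomaly = -93.316 + 2.81 = -90.506 mGal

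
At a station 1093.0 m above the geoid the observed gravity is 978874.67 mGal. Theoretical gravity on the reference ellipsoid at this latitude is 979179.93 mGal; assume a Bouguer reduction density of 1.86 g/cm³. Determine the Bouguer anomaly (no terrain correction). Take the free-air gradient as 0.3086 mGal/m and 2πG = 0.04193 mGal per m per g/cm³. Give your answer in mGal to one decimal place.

Free-air correction = 0.3086 × 1093.0 = 337.30 mGal
Free-air anomaly = 978874.67 − 979179.93 + (337.30) = 32.04 mGal
Bouguer slab correction = 0.04193 × 1.86 × 1093.0 = 85.24 mGal
Simple Bouguer anomaly = 32.04 − (85.24) = -53.20 mGal

-53.2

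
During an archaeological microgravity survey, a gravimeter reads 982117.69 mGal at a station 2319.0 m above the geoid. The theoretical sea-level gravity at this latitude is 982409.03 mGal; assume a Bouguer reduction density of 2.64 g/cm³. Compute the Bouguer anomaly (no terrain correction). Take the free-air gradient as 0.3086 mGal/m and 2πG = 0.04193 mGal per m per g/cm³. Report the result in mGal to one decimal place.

Free-air correction = 0.3086 × 2319.0 = 715.64 mGal
Free-air anomaly = 982117.69 − 982409.03 + (715.64) = 424.30 mGal
Bouguer slab correction = 0.04193 × 2.64 × 2319.0 = 256.70 mGal
Simple Bouguer anomaly = 424.30 − (256.70) = 167.60 mGal

167.6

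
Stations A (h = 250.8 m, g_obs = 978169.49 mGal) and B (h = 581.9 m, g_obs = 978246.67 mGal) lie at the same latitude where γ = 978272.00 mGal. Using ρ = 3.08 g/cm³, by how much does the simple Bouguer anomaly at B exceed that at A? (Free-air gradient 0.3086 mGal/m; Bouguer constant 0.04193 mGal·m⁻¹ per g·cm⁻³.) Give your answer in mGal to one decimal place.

136.6

Δg_SB(A) = 978169.49 − 978272.00 + 0.3086×250.8 − 0.04193×3.08×250.8 = -57.50 mGal
Δg_SB(B) = 978246.67 − 978272.00 + 0.3086×581.9 − 0.04193×3.08×581.9 = 79.10 mGal
Difference = 79.10 − (-57.50) = 136.60 mGal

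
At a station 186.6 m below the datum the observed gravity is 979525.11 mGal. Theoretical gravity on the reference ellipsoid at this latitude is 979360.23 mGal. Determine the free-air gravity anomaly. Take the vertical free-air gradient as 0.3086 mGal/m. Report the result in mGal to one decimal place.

Free-air correction = 0.3086 × -186.6 = -57.58 mGal
Free-air anomaly = 979525.11 − 979360.23 + (-57.58) = 107.30 mGal

107.3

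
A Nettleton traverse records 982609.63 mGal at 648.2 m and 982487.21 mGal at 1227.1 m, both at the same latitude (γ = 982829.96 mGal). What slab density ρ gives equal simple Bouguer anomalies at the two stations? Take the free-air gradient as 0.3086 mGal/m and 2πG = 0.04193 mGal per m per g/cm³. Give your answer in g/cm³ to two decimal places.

2.32

Δg_obs = 982487.21 − 982609.63 = -122.42 mGal over Δh = 1227.1 − 648.2 = 578.9 m
Equal Bouguer anomalies ⇒ Δg_obs + (0.3086 − 0.04193ρ)·Δh = 0
0.3086 − 0.04193ρ = −Δg_obs/Δh = 0.21147
ρ = (0.3086 − 0.21147) / 0.04193 = 2.32 g/cm³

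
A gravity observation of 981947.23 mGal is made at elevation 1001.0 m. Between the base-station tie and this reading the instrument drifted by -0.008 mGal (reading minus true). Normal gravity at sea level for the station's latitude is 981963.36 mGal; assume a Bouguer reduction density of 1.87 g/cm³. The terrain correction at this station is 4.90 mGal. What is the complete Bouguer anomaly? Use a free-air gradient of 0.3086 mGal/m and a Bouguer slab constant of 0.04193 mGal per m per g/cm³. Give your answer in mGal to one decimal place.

Drift-corrected reading = 981947.23 − (-0.008) = 981947.238 mGal
Free-air correction = 0.3086 × 1001.0 = 308.91 mGal
Free-air anomaly = 981947.238 − 981963.36 + (308.91) = 292.788 mGal
Bouguer slab correction = 0.04193 × 1.87 × 1001.0 = 78.49 mGal
Simple Bouguer anomaly = 292.788 − (78.49) = 214.298 mGal
Complete Bouguer anomaly = 214.298 + 4.90 = 219.198 mGal

219.2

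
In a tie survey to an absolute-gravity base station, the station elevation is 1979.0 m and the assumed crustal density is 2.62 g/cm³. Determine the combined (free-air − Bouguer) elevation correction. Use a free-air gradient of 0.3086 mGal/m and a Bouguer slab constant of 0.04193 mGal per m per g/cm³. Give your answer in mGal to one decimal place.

Combined gradient = 0.3086 − 0.04193 × 2.62 = 0.1987434 mGal/m
Combined elevation correction = 0.1987434 × 1979.0 = 393.3 mGal

393.3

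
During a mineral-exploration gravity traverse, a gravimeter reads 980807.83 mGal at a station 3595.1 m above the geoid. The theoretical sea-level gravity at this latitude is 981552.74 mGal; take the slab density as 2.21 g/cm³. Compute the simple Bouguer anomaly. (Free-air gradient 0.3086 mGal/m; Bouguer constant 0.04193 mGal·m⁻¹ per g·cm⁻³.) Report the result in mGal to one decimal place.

31.4

Free-air correction = 0.3086 × 3595.1 = 1109.45 mGal
Free-air anomaly = 980807.83 − 981552.74 + (1109.45) = 364.54 mGal
Bouguer slab correction = 0.04193 × 2.21 × 3595.1 = 333.14 mGal
Simple Bouguer anomaly = 364.54 − (333.14) = 31.40 mGal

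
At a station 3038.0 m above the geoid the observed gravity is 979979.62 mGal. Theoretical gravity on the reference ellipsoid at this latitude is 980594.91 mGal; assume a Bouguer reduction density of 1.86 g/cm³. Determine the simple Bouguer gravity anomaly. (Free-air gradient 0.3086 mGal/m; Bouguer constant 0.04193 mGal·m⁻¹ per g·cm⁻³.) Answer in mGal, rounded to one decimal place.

85.3

Free-air correction = 0.3086 × 3038.0 = 937.53 mGal
Free-air anomaly = 979979.62 − 980594.91 + (937.53) = 322.24 mGal
Bouguer slab correction = 0.04193 × 1.86 × 3038.0 = 236.93 mGal
Simple Bouguer anomaly = 322.24 − (236.93) = 85.31 mGal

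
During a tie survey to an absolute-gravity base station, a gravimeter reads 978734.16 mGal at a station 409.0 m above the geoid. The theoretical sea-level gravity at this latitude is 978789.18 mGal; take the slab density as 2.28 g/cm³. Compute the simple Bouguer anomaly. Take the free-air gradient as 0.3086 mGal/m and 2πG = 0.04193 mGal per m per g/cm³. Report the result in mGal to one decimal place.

32.1

Free-air correction = 0.3086 × 409.0 = 126.22 mGal
Free-air anomaly = 978734.16 − 978789.18 + (126.22) = 71.20 mGal
Bouguer slab correction = 0.04193 × 2.28 × 409.0 = 39.10 mGal
Simple Bouguer anomaly = 71.20 − (39.10) = 32.10 mGal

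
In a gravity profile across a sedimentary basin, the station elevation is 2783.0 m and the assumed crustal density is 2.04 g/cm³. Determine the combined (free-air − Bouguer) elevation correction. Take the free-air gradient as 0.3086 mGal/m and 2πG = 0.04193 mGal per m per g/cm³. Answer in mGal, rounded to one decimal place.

620.8

Combined gradient = 0.3086 − 0.04193 × 2.04 = 0.2230628 mGal/m
Combined elevation correction = 0.2230628 × 2783.0 = 620.8 mGal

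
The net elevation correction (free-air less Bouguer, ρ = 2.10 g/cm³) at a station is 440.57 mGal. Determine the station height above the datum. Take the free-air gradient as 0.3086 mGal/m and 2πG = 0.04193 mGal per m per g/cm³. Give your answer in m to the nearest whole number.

1998

Combined gradient = 0.3086 − 0.04193 × 2.10 = 0.2205470 mGal/m
h = 440.57 / 0.2205470 = 1997.62 m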